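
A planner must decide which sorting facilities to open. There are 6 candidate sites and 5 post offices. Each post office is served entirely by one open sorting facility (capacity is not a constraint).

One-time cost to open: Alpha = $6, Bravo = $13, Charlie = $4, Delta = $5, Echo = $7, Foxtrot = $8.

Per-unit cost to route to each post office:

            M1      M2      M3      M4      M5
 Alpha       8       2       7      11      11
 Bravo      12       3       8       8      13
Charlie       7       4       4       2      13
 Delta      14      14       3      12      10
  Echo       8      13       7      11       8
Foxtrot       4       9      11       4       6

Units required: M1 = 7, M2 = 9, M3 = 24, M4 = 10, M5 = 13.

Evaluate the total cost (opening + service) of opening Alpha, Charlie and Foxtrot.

Each post office is assigned to its cheapest site among the open ones.
{Alpha, Charlie, Foxtrot}: M1→Foxtrot 4·7=28, M2→Alpha 2·9=18, M3→Charlie 4·24=96, M4→Charlie 2·10=20, M5→Foxtrot 6·13=78. Service 240; fixed 18; total 258.

Total cost: 258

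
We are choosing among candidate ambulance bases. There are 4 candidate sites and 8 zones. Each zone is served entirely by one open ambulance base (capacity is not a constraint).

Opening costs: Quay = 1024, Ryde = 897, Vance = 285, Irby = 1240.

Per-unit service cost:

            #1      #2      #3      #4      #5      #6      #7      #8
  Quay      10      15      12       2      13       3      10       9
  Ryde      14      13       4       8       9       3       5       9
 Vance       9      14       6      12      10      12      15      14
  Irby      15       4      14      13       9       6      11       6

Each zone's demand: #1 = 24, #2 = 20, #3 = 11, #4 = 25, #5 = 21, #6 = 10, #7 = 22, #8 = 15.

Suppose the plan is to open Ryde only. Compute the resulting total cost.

Total cost: 2201

Each zone is assigned to its cheapest site among the open ones.
{Ryde}: #1→Ryde 14·24=336, #2→Ryde 13·20=260, #3→Ryde 4·11=44, #4→Ryde 8·25=200, #5→Ryde 9·21=189, #6→Ryde 3·10=30, #7→Ryde 5·22=110, #8→Ryde 9·15=135. Service 1304; fixed 897; total 2201.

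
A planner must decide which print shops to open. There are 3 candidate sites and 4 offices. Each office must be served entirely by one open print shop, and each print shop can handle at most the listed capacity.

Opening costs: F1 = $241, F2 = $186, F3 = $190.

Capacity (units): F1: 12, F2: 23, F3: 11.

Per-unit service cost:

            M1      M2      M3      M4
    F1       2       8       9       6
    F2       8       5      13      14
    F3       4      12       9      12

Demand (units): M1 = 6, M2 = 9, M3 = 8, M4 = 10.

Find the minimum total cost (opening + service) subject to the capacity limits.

Minimum total cost: 684

Open {F1, F2}: M1→F2 8·6=48, M2→F2 5·9=45, M3→F2 13·8=104, M4→F1 6·10=60.
Loads: F1 carries 10/12, F2 carries 23/23. Service 257; fixed 427; total 684.
Next best feasible plan costs 693.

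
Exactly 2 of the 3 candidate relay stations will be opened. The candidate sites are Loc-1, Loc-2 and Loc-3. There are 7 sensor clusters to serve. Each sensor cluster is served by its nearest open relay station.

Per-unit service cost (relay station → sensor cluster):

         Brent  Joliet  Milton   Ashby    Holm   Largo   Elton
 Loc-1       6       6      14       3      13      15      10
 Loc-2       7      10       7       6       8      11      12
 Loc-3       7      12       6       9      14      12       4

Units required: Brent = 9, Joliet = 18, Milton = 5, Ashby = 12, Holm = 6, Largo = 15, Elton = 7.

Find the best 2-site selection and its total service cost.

Choose Loc-1 and Loc-3; total service cost 514.

With exactly 2 open, each sensor cluster uses its cheapest among the chosen.
{Loc-1, Loc-3}: Brent→Loc-1 6·9=54, Joliet→Loc-1 6·18=108, Milton→Loc-3 6·5=30, Ashby→Loc-1 3·12=36, Holm→Loc-1 13·6=78, Largo→Loc-3 12·15=180, Elton→Loc-3 4·7=28. Service cost 514.
{Loc-1, Loc-2}: service cost 516
{Loc-2, Loc-3}: service cost 586
Among all 3 size-2 choices, {Loc-1, Loc-3} is lowest.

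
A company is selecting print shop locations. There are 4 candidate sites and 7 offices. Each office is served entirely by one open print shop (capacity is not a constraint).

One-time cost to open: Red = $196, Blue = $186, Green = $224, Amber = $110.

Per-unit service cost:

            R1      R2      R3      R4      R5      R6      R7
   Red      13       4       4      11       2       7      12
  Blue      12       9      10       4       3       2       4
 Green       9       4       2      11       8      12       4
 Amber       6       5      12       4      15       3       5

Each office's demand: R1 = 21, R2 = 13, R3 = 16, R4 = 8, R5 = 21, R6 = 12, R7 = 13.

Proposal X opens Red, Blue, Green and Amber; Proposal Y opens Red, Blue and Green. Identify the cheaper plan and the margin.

Proposal Y is cheaper by 47.

Proposal X: {Red, Blue, Green, Amber}: R1→Amber 6·21=126, R2→Red 4·13=52, R3→Green 2·16=32, R4→Blue 4·8=32, R5→Red 2·21=42, R6→Blue 2·12=24, R7→Blue 4·13=52. Service 360; fixed 716; total 1076.
Proposal Y: {Red, Blue, Green}: R1→Green 9·21=189, R2→Red 4·13=52, R3→Green 2·16=32, R4→Blue 4·8=32, R5→Red 2·21=42, R6→Blue 2·12=24, R7→Blue 4·13=52. Service 423; fixed 606; total 1029.
Difference: |1076 − 1029| = 47.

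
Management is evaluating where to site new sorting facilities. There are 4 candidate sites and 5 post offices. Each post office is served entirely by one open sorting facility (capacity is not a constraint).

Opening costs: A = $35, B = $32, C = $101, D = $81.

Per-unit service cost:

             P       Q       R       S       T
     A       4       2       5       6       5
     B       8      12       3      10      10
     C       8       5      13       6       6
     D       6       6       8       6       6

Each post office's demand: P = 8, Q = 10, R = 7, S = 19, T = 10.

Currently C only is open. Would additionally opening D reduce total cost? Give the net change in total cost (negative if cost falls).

Current service cost with {C}: 379.
Adding D: each post office re-picks its cheapest; new service cost 328, saving 51.
Extra fixed cost: 81. Net change = 81 − 51 = 30.
(Totals: 480 → 510.)

No — net change +30 (cost rises by 30).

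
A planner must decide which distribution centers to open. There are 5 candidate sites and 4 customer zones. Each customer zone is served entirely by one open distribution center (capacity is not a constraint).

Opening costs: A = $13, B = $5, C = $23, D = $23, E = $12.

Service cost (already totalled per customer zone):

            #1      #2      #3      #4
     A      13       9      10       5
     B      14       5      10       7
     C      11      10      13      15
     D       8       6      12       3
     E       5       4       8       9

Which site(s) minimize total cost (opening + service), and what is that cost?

Open E only; minimum total cost 38.

For any fixed open set, each customer zone goes to its cheapest open site; total = fixed + service.
{E}: #1→E 5, #2→E 4, #3→E 8, #4→E 9. Service 26; fixed 12; total 38.
{B}: service 36 + fixed 5 = 41
{B, E}: #1→E 5, #2→E 4, #3→E 8, #4→B 7. Service 24; fixed 17; total 41.
{A, B, C, D, E}: service 20 + fixed 76 = 96
No other subset beats 38.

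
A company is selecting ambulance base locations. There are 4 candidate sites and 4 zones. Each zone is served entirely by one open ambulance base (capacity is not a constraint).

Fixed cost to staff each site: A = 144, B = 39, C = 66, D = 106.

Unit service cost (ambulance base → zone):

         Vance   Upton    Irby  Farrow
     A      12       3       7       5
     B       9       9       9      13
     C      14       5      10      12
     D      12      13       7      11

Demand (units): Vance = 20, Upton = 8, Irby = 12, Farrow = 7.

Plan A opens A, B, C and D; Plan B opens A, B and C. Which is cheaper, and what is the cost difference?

Plan B is cheaper by 106.

Plan A: {A, B, C, D}: Vance→B 9·20=180, Upton→A 3·8=24, Irby→A 7·12=84, Farrow→A 5·7=35. Service 323; fixed 355; total 678.
Plan B: {A, B, C}: Vance→B 9·20=180, Upton→A 3·8=24, Irby→A 7·12=84, Farrow→A 5·7=35. Service 323; fixed 249; total 572.
Difference: |678 − 572| = 106.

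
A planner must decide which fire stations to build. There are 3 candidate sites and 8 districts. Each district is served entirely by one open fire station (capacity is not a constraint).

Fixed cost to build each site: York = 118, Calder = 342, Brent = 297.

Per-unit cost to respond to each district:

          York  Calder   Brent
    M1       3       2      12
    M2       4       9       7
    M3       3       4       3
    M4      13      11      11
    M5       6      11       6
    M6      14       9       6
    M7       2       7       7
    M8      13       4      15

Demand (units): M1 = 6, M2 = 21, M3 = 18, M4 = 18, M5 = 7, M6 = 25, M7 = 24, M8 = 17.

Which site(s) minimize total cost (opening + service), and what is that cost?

Open York only; minimum total cost 1169.

For any fixed open set, each district goes to its cheapest open site; total = fixed + service.
{York}: M1→York 3·6=18, M2→York 4·21=84, M3→York 3·18=54, M4→York 13·18=234, M5→York 6·7=42, M6→York 14·25=350, M7→York 2·24=48, M8→York 13·17=221. Service 1051; fixed 118; total 1169.
{York, Calder}: service 731 + fixed 460 = 1191
{York, Brent}: M1→York 3·6=18, M2→York 4·21=84, M3→York 3·18=54, M4→Brent 11·18=198, M5→York 6·7=42, M6→Brent 6·25=150, M7→York 2·24=48, M8→York 13·17=221. Service 815; fixed 415; total 1230.
{York, Calder, Brent}: M1→Calder 2·6=12, M2→York 4·21=84, M3→York 3·18=54, M4→Calder 11·18=198, M5→York 6·7=42, M6→Brent 6·25=150, M7→York 2·24=48, M8→Calder 4·17=68. Service 656; fixed 757; total 1413.
No other subset beats 1169.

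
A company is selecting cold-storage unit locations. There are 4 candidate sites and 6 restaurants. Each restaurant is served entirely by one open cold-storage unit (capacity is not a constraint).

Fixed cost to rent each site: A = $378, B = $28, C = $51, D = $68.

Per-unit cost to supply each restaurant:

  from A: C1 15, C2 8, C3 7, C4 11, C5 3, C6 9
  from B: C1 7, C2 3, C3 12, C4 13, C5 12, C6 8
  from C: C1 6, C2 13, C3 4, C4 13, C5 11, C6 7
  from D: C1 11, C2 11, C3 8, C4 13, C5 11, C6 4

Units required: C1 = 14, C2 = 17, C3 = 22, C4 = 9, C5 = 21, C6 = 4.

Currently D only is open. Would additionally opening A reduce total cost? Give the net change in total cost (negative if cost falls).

Current service cost with {D}: 881.
Adding A: each restaurant re-picks its cheapest; new service cost 622, saving 259.
Extra fixed cost: 378. Net change = 378 − 259 = 119.
(Totals: 949 → 1068.)

No — net change +119 (cost rises by 119).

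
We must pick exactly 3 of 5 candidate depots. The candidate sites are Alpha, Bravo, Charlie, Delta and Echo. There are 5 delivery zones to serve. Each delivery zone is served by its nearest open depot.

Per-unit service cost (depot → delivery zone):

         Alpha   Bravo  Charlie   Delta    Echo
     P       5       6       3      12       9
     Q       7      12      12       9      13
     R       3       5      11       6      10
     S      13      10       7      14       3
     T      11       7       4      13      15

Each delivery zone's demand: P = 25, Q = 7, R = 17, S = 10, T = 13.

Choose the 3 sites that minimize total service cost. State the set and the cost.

Choose Alpha, Charlie and Echo; total service cost 257.

With exactly 3 open, each delivery zone uses its cheapest among the chosen.
{Alpha, Charlie, Echo}: P→Charlie 3·25=75, Q→Alpha 7·7=49, R→Alpha 3·17=51, S→Echo 3·10=30, T→Charlie 4·13=52. Service cost 257.
{Alpha, Bravo, Charlie}: service cost 297
{Alpha, Charlie, Delta}: service cost 297
Among all 10 size-3 choices, {Alpha, Charlie, Echo} is lowest.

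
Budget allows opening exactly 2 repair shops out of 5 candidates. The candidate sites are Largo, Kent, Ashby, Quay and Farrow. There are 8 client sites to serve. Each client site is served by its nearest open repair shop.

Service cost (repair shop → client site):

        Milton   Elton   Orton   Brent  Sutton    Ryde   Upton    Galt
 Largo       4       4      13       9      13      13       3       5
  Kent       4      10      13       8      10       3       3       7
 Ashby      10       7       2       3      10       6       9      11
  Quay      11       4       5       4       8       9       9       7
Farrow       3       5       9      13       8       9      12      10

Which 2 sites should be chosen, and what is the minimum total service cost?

With exactly 2 open, each client site uses its cheapest among the chosen.
{Largo, Ashby}: Milton→Largo 4, Elton→Largo 4, Orton→Ashby 2, Brent→Ashby 3, Sutton→Ashby 10, Ryde→Ashby 6, Upton→Largo 3, Galt→Largo 5. Service cost 37.
{Kent, Quay}: service cost 38
{Kent, Ashby}: service cost 39
Among all 10 size-2 choices, {Largo, Ashby} is lowest.

Choose Largo and Ashby; total service cost 37.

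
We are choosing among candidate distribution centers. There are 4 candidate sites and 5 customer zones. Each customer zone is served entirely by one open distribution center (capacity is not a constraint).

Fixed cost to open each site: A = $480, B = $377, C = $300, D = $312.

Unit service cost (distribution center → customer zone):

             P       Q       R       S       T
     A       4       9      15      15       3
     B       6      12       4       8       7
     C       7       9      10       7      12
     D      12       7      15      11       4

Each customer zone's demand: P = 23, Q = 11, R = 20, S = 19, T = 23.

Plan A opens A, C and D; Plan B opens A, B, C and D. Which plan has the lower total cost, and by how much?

Plan A: {A, C, D}: P→A 4·23=92, Q→D 7·11=77, R→C 10·20=200, S→C 7·19=133, T→A 3·23=69. Service 571; fixed 1092; total 1663.
Plan B: {A, B, C, D}: P→A 4·23=92, Q→D 7·11=77, R→B 4·20=80, S→C 7·19=133, T→A 3·23=69. Service 451; fixed 1469; total 1920.
Difference: |1663 − 1920| = 257.

Plan A is cheaper by 257.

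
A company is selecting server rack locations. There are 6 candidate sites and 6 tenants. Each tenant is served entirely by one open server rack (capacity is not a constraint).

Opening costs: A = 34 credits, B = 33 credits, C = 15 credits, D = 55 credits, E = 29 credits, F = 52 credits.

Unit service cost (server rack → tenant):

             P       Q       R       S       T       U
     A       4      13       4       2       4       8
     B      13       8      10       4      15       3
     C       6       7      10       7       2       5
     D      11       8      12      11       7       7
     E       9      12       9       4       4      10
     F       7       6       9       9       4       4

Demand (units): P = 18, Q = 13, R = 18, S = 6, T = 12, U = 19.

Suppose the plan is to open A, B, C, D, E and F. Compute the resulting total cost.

Total cost: 533

Each tenant is assigned to its cheapest site among the open ones.
{A, B, C, D, E, F}: P→A 4·18=72, Q→F 6·13=78, R→A 4·18=72, S→A 2·6=12, T→C 2·12=24, U→B 3·19=57. Service 315; fixed 218; total 533.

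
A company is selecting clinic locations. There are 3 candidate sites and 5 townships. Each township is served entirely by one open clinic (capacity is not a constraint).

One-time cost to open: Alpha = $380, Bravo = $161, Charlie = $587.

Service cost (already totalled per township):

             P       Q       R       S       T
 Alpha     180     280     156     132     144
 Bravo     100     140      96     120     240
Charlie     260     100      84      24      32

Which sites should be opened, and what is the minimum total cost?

Open Bravo only; minimum total cost 857.

For any fixed open set, each township goes to its cheapest open site; total = fixed + service.
{Bravo}: P→Bravo 100, Q→Bravo 140, R→Bravo 96, S→Bravo 120, T→Bravo 240. Service 696; fixed 161; total 857.
{Charlie}: P→Charlie 260, Q→Charlie 100, R→Charlie 84, S→Charlie 24, T→Charlie 32. Service 500; fixed 587; total 1087.
{Bravo, Charlie}: service 340 + fixed 748 = 1088
{Alpha, Bravo, Charlie}: service 340 + fixed 1128 = 1468
(All 7 nonempty subsets were checked; Bravo only is lowest.)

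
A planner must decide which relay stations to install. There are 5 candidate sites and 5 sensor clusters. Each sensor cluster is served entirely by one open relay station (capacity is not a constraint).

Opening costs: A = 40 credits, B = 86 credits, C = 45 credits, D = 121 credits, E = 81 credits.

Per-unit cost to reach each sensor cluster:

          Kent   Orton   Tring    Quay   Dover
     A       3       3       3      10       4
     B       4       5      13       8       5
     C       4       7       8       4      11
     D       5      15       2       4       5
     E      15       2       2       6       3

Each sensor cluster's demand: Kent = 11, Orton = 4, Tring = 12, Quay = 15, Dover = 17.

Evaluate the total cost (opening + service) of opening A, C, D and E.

Total cost: 463

Each sensor cluster is assigned to its cheapest site among the open ones.
{A, C, D, E}: Kent→A 3·11=33, Orton→E 2·4=8, Tring→D 2·12=24, Quay→C 4·15=60, Dover→E 3·17=51. Service 176; fixed 287; total 463.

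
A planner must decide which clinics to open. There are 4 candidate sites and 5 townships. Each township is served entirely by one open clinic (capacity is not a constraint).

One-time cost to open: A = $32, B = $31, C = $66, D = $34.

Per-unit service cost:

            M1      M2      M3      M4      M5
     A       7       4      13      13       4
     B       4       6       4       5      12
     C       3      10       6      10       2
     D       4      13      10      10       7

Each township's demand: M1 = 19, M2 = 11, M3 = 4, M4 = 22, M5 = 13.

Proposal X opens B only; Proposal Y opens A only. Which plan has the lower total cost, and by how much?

Proposal X: {B}: M1→B 4·19=76, M2→B 6·11=66, M3→B 4·4=16, M4→B 5·22=110, M5→B 12·13=156. Service 424; fixed 31; total 455.
Proposal Y: {A}: M1→A 7·19=133, M2→A 4·11=44, M3→A 13·4=52, M4→A 13·22=286, M5→A 4·13=52. Service 567; fixed 32; total 599.
Difference: |455 − 599| = 144.

Proposal X is cheaper by 144.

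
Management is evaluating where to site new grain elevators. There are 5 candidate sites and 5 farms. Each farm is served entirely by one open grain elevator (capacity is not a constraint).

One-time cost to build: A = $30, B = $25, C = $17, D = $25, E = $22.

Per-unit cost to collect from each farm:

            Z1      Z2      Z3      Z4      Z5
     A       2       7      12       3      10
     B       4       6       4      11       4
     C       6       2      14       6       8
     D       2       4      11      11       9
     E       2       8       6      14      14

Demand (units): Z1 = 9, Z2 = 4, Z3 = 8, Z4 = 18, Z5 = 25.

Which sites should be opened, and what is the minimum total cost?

Open A and B; minimum total cost 283.

For any fixed open set, each farm goes to its cheapest open site; total = fixed + service.
{A, B}: Z1→A 2·9=18, Z2→B 6·4=24, Z3→B 4·8=32, Z4→A 3·18=54, Z5→B 4·25=100. Service 228; fixed 55; total 283.
{A, B, C}: Z1→A 2·9=18, Z2→C 2·4=8, Z3→B 4·8=32, Z4→A 3·18=54, Z5→B 4·25=100. Service 212; fixed 72; total 284.
{A, B, D}: service 220 + fixed 80 = 300
{A, B, C, D, E}: Z1→A 2·9=18, Z2→C 2·4=8, Z3→B 4·8=32, Z4→A 3·18=54, Z5→B 4·25=100. Service 212; fixed 119; total 331.
No other subset beats 283.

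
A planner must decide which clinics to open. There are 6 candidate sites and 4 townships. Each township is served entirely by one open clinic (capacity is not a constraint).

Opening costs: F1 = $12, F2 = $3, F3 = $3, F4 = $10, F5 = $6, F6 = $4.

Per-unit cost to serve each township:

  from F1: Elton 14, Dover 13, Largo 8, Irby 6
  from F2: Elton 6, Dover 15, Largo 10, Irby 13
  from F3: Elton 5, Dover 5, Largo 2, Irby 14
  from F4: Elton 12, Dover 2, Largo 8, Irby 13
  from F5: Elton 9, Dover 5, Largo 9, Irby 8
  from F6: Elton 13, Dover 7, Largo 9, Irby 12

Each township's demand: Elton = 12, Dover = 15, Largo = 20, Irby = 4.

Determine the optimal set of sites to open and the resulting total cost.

Open F1, F3 and F4; minimum total cost 179.

For any fixed open set, each township goes to its cheapest open site; total = fixed + service.
{F1, F3, F4}: Elton→F3 5·12=60, Dover→F4 2·15=30, Largo→F3 2·20=40, Irby→F1 6·4=24. Service 154; fixed 25; total 179.
{F3, F4, F5}: Elton→F3 5·12=60, Dover→F4 2·15=30, Largo→F3 2·20=40, Irby→F5 8·4=32. Service 162; fixed 19; total 181.
{F1, F2, F3, F4}: Elton→F3 5·12=60, Dover→F4 2·15=30, Largo→F3 2·20=40, Irby→F1 6·4=24. Service 154; fixed 28; total 182.
{F1, F2, F3, F4, F5, F6}: Elton→F3 5·12=60, Dover→F4 2·15=30, Largo→F3 2·20=40, Irby→F1 6·4=24. Service 154; fixed 38; total 192.
No other subset beats 179.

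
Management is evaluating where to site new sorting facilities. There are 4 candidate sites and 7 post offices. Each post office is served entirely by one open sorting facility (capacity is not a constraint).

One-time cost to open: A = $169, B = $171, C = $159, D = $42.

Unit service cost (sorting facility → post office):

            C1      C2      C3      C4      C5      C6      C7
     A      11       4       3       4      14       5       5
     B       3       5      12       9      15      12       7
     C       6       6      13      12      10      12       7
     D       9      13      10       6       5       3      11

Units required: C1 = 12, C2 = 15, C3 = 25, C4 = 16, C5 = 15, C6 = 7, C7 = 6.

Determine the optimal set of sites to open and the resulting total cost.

For any fixed open set, each post office goes to its cheapest open site; total = fixed + service.
{A, D}: C1→D 9·12=108, C2→A 4·15=60, C3→A 3·25=75, C4→A 4·16=64, C5→D 5·15=75, C6→D 3·7=21, C7→A 5·6=30. Service 433; fixed 211; total 644.
{A, B, D}: service 361 + fixed 382 = 743
{A, C, D}: service 397 + fixed 370 = 767
{A, B, C, D}: service 361 + fixed 541 = 902
(All 15 nonempty subsets were checked; A and D is lowest.)

Open A and D; minimum total cost 644.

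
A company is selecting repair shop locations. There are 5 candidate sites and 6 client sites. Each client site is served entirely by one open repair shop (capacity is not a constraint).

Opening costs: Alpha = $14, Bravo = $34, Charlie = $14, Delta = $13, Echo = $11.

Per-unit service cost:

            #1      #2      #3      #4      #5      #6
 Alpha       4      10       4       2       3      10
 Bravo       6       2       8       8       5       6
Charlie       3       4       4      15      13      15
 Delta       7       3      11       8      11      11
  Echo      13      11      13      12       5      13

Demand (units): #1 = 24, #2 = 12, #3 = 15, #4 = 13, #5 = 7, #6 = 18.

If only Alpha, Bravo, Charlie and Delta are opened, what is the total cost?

Total cost: 386

Each client site is assigned to its cheapest site among the open ones.
{Alpha, Bravo, Charlie, Delta}: #1→Charlie 3·24=72, #2→Bravo 2·12=24, #3→Alpha 4·15=60, #4→Alpha 2·13=26, #5→Alpha 3·7=21, #6→Bravo 6·18=108. Service 311; fixed 75; total 386.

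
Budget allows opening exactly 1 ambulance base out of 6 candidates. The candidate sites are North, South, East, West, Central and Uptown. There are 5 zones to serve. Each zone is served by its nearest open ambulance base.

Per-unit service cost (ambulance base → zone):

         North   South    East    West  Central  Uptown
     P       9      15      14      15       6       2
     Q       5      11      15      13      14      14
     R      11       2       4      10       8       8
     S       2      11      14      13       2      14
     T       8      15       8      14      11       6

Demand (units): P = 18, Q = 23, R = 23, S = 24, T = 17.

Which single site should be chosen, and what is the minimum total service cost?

Choose North only; total service cost 714.

With exactly 1 open, each zone uses its cheapest among the chosen.
{North}: P→North 9·18=162, Q→North 5·23=115, R→North 11·23=253, S→North 2·24=48, T→North 8·17=136. Service cost 714.
{Central}: service cost 849
{Uptown}: service cost 980
Among all 6 size-1 choices, {North} is lowest.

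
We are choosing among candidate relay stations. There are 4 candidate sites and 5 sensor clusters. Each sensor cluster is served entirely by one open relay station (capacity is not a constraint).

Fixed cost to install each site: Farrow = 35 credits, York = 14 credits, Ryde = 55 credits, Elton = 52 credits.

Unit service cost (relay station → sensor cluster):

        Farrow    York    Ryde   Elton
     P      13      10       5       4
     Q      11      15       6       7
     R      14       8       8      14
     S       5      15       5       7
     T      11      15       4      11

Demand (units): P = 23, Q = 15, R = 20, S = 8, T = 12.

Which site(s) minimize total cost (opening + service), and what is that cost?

For any fixed open set, each sensor cluster goes to its cheapest open site; total = fixed + service.
{Ryde}: P→Ryde 5·23=115, Q→Ryde 6·15=90, R→Ryde 8·20=160, S→Ryde 5·8=40, T→Ryde 4·12=48. Service 453; fixed 55; total 508.
{York, Ryde}: P→Ryde 5·23=115, Q→Ryde 6·15=90, R→York 8·20=160, S→Ryde 5·8=40, T→Ryde 4·12=48. Service 453; fixed 69; total 522.
{Ryde, Elton}: P→Elton 4·23=92, Q→Ryde 6·15=90, R→Ryde 8·20=160, S→Ryde 5·8=40, T→Ryde 4·12=48. Service 430; fixed 107; total 537.
{Farrow, York, Ryde, Elton}: service 430 + fixed 156 = 586
(All 15 nonempty subsets were checked; Ryde only is lowest.)

Open Ryde only; minimum total cost 508.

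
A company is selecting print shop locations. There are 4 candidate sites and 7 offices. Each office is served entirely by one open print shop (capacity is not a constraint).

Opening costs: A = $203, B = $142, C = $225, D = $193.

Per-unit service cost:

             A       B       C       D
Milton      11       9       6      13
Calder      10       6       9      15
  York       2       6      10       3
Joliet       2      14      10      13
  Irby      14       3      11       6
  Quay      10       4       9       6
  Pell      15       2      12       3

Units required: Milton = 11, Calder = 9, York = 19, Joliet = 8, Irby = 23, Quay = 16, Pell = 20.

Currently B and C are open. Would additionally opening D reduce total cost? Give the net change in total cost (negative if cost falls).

Current service cost with {B, C}: 487.
Adding D: each office re-picks its cheapest; new service cost 430, saving 57.
Extra fixed cost: 193. Net change = 193 − 57 = 136.
(Totals: 854 → 990.)

No — net change +136 (cost rises by 136).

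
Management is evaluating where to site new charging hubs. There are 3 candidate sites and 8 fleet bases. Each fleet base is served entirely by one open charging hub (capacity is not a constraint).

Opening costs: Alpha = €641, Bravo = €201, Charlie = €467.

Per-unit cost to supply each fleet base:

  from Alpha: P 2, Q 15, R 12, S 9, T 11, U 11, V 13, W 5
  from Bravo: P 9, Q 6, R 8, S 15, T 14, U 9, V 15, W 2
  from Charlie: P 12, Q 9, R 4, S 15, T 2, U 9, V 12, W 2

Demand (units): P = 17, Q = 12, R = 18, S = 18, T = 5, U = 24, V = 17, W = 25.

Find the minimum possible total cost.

For any fixed open set, each fleet base goes to its cheapest open site; total = fixed + service.
{Bravo}: P→Bravo 9·17=153, Q→Bravo 6·12=72, R→Bravo 8·18=144, S→Bravo 15·18=270, T→Bravo 14·5=70, U→Bravo 9·24=216, V→Bravo 15·17=255, W→Bravo 2·25=50. Service 1230; fixed 201; total 1431.
{Charlie}: service 1134 + fixed 467 = 1601
{Bravo, Charlie}: P→Bravo 9·17=153, Q→Bravo 6·12=72, R→Charlie 4·18=72, S→Bravo 15·18=270, T→Charlie 2·5=10, U→Bravo 9·24=216, V→Charlie 12·17=204, W→Bravo 2·25=50. Service 1047; fixed 668; total 1715.
{Alpha, Bravo, Charlie}: service 820 + fixed 1309 = 2129
(All 7 nonempty subsets were checked; Bravo only is lowest.)

Minimum total cost: 1431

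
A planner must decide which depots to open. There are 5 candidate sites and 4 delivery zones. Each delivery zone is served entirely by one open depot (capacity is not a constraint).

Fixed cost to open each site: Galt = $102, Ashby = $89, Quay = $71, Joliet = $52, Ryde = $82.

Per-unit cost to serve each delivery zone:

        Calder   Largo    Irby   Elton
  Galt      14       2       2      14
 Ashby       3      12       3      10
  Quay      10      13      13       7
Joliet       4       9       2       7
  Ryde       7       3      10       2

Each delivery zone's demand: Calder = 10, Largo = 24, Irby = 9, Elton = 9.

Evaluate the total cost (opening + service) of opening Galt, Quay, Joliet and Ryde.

Total cost: 431

Each delivery zone is assigned to its cheapest site among the open ones.
{Galt, Quay, Joliet, Ryde}: Calder→Joliet 4·10=40, Largo→Galt 2·24=48, Irby→Galt 2·9=18, Elton→Ryde 2·9=18. Service 124; fixed 307; total 431.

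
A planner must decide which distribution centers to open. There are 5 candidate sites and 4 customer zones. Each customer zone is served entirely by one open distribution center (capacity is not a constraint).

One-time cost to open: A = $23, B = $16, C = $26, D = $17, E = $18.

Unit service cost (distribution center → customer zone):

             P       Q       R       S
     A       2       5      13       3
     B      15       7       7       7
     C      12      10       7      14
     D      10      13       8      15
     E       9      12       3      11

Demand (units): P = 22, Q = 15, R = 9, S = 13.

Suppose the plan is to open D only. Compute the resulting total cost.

Each customer zone is assigned to its cheapest site among the open ones.
{D}: P→D 10·22=220, Q→D 13·15=195, R→D 8·9=72, S→D 15·13=195. Service 682; fixed 17; total 699.

Total cost: 699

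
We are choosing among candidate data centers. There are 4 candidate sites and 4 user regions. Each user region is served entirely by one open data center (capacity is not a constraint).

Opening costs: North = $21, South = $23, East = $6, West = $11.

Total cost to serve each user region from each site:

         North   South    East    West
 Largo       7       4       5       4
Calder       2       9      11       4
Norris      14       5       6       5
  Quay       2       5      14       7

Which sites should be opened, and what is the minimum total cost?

For any fixed open set, each user region goes to its cheapest open site; total = fixed + service.
{West}: Largo→West 4, Calder→West 4, Norris→West 5, Quay→West 7. Service 20; fixed 11; total 31.
{East, West}: service 20 + fixed 17 = 37
{North, East}: service 15 + fixed 27 = 42
{North, South, East, West}: service 13 + fixed 61 = 74
No other subset beats 31.

Open West only; minimum total cost 31.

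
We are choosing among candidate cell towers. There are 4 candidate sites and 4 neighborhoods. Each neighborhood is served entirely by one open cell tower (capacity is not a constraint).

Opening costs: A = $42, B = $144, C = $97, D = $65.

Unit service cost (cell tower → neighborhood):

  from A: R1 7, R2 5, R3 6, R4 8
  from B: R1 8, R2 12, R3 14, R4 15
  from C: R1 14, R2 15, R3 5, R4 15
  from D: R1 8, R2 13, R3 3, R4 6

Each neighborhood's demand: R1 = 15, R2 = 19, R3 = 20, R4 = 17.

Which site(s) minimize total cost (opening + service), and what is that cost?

For any fixed open set, each neighborhood goes to its cheapest open site; total = fixed + service.
{A, D}: R1→A 7·15=105, R2→A 5·19=95, R3→D 3·20=60, R4→D 6·17=102. Service 362; fixed 107; total 469.
{A}: service 456 + fixed 42 = 498
{A, C, D}: R1→A 7·15=105, R2→A 5·19=95, R3→D 3·20=60, R4→D 6·17=102. Service 362; fixed 204; total 566.
{A, B, C, D}: service 362 + fixed 348 = 710
No other subset beats 469.

Open A and D; minimum total cost 469.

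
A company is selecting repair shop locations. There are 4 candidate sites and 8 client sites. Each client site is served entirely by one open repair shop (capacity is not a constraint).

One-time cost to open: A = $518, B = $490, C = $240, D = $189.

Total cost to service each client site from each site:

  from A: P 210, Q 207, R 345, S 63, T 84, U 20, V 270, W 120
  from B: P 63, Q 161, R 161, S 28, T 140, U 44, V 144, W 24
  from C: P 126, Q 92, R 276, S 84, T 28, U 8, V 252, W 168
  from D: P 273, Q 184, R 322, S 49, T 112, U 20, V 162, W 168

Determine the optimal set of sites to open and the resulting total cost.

For any fixed open set, each client site goes to its cheapest open site; total = fixed + service.
{B}: P→B 63, Q→B 161, R→B 161, S→B 28, T→B 140, U→B 44, V→B 144, W→B 24. Service 765; fixed 490; total 1255.
{C}: service 1034 + fixed 240 = 1274
{B, C}: P→B 63, Q→C 92, R→B 161, S→B 28, T→C 28, U→C 8, V→B 144, W→B 24. Service 548; fixed 730; total 1278.
{A, B, C, D}: service 548 + fixed 1437 = 1985
No other subset beats 1255.

Open B only; minimum total cost 1255.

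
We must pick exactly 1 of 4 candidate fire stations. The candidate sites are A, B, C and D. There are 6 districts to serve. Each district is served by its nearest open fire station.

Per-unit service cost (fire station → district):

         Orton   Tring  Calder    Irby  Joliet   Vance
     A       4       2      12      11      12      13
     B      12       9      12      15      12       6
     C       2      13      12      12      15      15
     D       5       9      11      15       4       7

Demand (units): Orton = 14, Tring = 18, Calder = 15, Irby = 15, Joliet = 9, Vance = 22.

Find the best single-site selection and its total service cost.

Choose D only; total service cost 812.

With exactly 1 open, each district uses its cheapest among the chosen.
{D}: Orton→D 5·14=70, Tring→D 9·18=162, Calder→D 11·15=165, Irby→D 15·15=225, Joliet→D 4·9=36, Vance→D 7·22=154. Service cost 812.
{A}: service cost 831
{B}: service cost 975
Among all 4 size-1 choices, {D} is lowest.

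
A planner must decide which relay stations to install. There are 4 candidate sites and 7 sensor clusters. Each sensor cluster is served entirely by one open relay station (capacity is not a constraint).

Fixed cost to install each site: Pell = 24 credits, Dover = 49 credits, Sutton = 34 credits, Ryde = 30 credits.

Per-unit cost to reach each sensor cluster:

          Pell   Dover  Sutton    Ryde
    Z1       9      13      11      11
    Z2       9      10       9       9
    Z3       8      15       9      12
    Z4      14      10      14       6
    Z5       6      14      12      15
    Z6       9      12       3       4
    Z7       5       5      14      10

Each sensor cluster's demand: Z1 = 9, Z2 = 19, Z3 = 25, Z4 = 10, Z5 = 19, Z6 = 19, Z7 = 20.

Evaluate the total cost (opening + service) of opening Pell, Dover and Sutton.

Total cost: 930

Each sensor cluster is assigned to its cheapest site among the open ones.
{Pell, Dover, Sutton}: Z1→Pell 9·9=81, Z2→Pell 9·19=171, Z3→Pell 8·25=200, Z4→Dover 10·10=100, Z5→Pell 6·19=114, Z6→Sutton 3·19=57, Z7→Pell 5·20=100. Service 823; fixed 107; total 930.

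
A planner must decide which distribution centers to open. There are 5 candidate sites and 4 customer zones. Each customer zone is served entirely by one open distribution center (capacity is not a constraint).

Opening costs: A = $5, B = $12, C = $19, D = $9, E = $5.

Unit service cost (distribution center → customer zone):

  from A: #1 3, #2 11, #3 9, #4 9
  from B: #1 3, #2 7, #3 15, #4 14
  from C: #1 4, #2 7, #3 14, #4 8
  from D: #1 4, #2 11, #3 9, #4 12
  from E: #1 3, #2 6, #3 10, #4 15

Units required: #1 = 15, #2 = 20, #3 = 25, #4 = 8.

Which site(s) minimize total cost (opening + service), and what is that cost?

For any fixed open set, each customer zone goes to its cheapest open site; total = fixed + service.
{A, E}: #1→A 3·15=45, #2→E 6·20=120, #3→A 9·25=225, #4→A 9·8=72. Service 462; fixed 10; total 472.
{A, D, E}: #1→A 3·15=45, #2→E 6·20=120, #3→A 9·25=225, #4→A 9·8=72. Service 462; fixed 19; total 481.
{A, C, E}: service 454 + fixed 29 = 483
{A, B, C, D, E}: service 454 + fixed 50 = 504
No other subset beats 472.

Open A and E; minimum total cost 472.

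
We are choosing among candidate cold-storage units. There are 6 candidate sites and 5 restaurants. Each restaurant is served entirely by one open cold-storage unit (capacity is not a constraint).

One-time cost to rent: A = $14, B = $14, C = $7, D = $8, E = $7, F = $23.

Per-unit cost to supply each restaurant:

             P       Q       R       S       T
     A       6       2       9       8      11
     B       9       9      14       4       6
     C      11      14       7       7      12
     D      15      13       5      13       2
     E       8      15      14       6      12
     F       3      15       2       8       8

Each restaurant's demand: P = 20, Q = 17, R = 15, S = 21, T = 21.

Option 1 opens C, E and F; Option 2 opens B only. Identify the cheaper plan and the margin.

Option 1 is cheaper by 108.

Option 1: {C, E, F}: P→F 3·20=60, Q→C 14·17=238, R→F 2·15=30, S→E 6·21=126, T→F 8·21=168. Service 622; fixed 37; total 659.
Option 2: {B}: P→B 9·20=180, Q→B 9·17=153, R→B 14·15=210, S→B 4·21=84, T→B 6·21=126. Service 753; fixed 14; total 767.
Difference: |659 − 767| = 108.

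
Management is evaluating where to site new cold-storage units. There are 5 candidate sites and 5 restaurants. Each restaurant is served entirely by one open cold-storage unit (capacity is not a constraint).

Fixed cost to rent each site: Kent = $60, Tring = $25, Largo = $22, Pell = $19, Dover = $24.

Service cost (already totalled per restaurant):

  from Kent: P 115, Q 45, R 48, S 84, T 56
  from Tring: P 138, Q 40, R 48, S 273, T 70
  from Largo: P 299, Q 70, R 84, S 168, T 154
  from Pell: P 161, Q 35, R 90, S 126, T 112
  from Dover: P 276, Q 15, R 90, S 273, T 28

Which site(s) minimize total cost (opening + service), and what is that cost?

Open Kent and Dover; minimum total cost 374.

For any fixed open set, each restaurant goes to its cheapest open site; total = fixed + service.
{Kent, Dover}: P→Kent 115, Q→Dover 15, R→Kent 48, S→Kent 84, T→Dover 28. Service 290; fixed 84; total 374.
{Kent, Pell, Dover}: P→Kent 115, Q→Dover 15, R→Kent 48, S→Kent 84, T→Dover 28. Service 290; fixed 103; total 393.
{Kent, Largo, Dover}: service 290 + fixed 106 = 396
{Kent, Tring, Largo, Pell, Dover}: service 290 + fixed 150 = 440
No other subset beats 374.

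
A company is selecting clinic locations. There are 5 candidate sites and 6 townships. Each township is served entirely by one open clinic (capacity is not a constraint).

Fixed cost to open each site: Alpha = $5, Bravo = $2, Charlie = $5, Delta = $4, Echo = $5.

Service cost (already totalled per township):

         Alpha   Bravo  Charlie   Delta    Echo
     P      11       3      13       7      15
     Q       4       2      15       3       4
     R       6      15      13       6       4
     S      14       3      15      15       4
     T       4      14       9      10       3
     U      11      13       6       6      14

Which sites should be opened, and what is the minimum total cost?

Open Bravo, Delta and Echo; minimum total cost 32.

For any fixed open set, each township goes to its cheapest open site; total = fixed + service.
{Bravo, Delta, Echo}: P→Bravo 3, Q→Bravo 2, R→Echo 4, S→Bravo 3, T→Echo 3, U→Delta 6. Service 21; fixed 11; total 32.
{Bravo, Charlie, Echo}: service 21 + fixed 12 = 33
{Alpha, Bravo, Delta}: service 24 + fixed 11 = 35
{Alpha, Bravo, Charlie, Delta, Echo}: service 21 + fixed 21 = 42
No other subset beats 32.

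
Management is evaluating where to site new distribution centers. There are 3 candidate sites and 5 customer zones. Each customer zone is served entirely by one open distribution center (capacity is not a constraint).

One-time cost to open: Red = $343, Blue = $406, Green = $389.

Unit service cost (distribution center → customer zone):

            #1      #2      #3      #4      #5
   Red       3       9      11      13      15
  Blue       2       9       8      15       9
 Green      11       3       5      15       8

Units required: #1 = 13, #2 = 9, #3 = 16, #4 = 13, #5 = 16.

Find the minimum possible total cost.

For any fixed open set, each customer zone goes to its cheapest open site; total = fixed + service.
{Green}: #1→Green 11·13=143, #2→Green 3·9=27, #3→Green 5·16=80, #4→Green 15·13=195, #5→Green 8·16=128. Service 573; fixed 389; total 962.
{Blue}: service 574 + fixed 406 = 980
{Red}: service 705 + fixed 343 = 1048
{Red, Blue, Green}: #1→Blue 2·13=26, #2→Green 3·9=27, #3→Green 5·16=80, #4→Red 13·13=169, #5→Green 8·16=128. Service 430; fixed 1138; total 1568.
No other subset beats 962.

Minimum total cost: 962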